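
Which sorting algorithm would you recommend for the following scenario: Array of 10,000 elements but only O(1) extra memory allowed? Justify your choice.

Best choice: Heapsort
Reason: Heapsort rearranges the array in place using O(1) auxiliary space and still guarantees O(n log n) time; quicksort partitions in place but needs Theta(log n) stack space for recursion (O(n) in the worst case), and mergesort requires O(n) auxiliary space


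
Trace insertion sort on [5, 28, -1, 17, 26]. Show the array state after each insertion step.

First element 5 is already 'sorted'
Insert 28: shifted 0 elements -> [5, 28, -1, 17, 26]
Insert -1: shifted 2 elements -> [-1, 5, 28, 17, 26]
Insert 17: shifted 1 elements -> [-1, 5, 17, 28, 26]
Insert 26: shifted 1 elements -> [-1, 5, 17, 26, 28]


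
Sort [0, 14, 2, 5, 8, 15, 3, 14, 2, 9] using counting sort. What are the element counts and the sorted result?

Count array: [1, 0, 2, 1, 0, 1, 0, 0, 1, 1, 0, 0, 0, 0, 2, 1]
(count[i] = number of elements equal to i)
Cumulative count: [1, 1, 3, 4, 4, 5, 5, 5, 6, 7, 7, 7, 7, 7, 9, 10]
Sorted: [0, 2, 2, 3, 5, 8, 9, 14, 14, 15]


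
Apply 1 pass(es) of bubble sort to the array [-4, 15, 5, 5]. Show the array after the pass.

After pass 1: [-4, 5, 5, 15] (2 swaps)
Total swaps: 2


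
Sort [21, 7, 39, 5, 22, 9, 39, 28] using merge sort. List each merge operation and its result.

Divide and conquer:
  Merge [21] + [7] -> [7, 21]
  Merge [39] + [5] -> [5, 39]
  Merge [7, 21] + [5, 39] -> [5, 7, 21, 39]
  Merge [22] + [9] -> [9, 22]
  Merge [39] + [28] -> [28, 39]
  Merge [9, 22] + [28, 39] -> [9, 22, 28, 39]
  Merge [5, 7, 21, 39] + [9, 22, 28, 39] -> [5, 7, 9, 21, 22, 28, 39, 39]


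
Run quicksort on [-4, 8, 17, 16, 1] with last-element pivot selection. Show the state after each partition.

Partition 1: pivot=1 at index 1 -> [-4, 1, 17, 16, 8]
Partition 2: pivot=8 at index 2 -> [-4, 1, 8, 16, 17]
Partition 3: pivot=17 at index 4 -> [-4, 1, 8, 16, 17]


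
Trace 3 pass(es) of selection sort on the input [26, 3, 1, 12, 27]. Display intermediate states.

Pass 1: Select minimum 1 at index 2, swap -> [1, 3, 26, 12, 27]
Pass 2: Select minimum 3 at index 1, swap -> [1, 3, 26, 12, 27]
Pass 3: Select minimum 12 at index 3, swap -> [1, 3, 12, 26, 27]


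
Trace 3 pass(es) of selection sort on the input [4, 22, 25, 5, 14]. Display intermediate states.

Pass 1: Select minimum 4 at index 0, swap -> [4, 22, 25, 5, 14]
Pass 2: Select minimum 5 at index 3, swap -> [4, 5, 25, 22, 14]
Pass 3: Select minimum 14 at index 4, swap -> [4, 5, 14, 22, 25]


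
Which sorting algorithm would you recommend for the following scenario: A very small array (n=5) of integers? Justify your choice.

Best choice: Insertion sort
Reason: For tiny inputs the O(n^2) overhead is negligible and insertion sort has minimal constant factors


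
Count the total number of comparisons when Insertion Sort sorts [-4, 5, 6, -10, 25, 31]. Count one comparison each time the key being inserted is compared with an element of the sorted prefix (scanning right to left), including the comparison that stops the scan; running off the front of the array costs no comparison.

Insert 5: -4 <= 5 (stop) = 1 comparison(s) -> [-4, 5, 6, -10, 25, 31]
Insert 6: 5 <= 6 (stop) = 1 comparison(s) -> [-4, 5, 6, -10, 25, 31]
Insert -10: 6 > -10 (shift), 5 > -10 (shift), -4 > -10 (shift), reached front = 3 comparison(s) -> [-10, -4, 5, 6, 25, 31]
Insert 25: 6 <= 25 (stop) = 1 comparison(s) -> [-10, -4, 5, 6, 25, 31]
Insert 31: 25 <= 31 (stop) = 1 comparison(s) -> [-10, -4, 5, 6, 25, 31]
Total comparisons: 1 + 1 + 3 + 1 + 1 = 7


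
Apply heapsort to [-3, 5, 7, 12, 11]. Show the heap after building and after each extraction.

Build heap: [12, 11, 7, 5, -3]
Extract 12: [11, 5, 7, -3, 12]
Extract 11: [7, 5, -3, 11, 12]
Extract 7: [5, -3, 7, 11, 12]
Extract 5: [-3, 5, 7, 11, 12]


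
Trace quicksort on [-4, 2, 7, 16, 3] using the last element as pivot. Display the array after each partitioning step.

Partition 1: pivot=3 at index 2 -> [-4, 2, 3, 16, 7]
Partition 2: pivot=2 at index 1 -> [-4, 2, 3, 16, 7]
Partition 3: pivot=7 at index 3 -> [-4, 2, 3, 7, 16]


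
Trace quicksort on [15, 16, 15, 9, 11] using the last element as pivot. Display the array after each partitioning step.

Partition 1: pivot=11 at index 1 -> [9, 11, 15, 15, 16]
Partition 2: pivot=16 at index 4 -> [9, 11, 15, 15, 16]
Partition 3: pivot=15 at index 3 -> [9, 11, 15, 15, 16]


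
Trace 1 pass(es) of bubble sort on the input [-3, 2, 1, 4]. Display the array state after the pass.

After pass 1: [-3, 1, 2, 4] (1 swaps)
Total swaps: 1


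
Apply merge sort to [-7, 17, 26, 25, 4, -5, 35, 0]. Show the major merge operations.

Divide and conquer:
  Merge [-7] + [17] -> [-7, 17]
  Merge [26] + [25] -> [25, 26]
  Merge [-7, 17] + [25, 26] -> [-7, 17, 25, 26]
  Merge [4] + [-5] -> [-5, 4]
  Merge [35] + [0] -> [0, 35]
  Merge [-5, 4] + [0, 35] -> [-5, 0, 4, 35]
  Merge [-7, 17, 25, 26] + [-5, 0, 4, 35] -> [-7, -5, 0, 4, 17, 25, 26, 35]


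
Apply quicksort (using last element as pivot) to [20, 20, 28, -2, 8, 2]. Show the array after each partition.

Partition 1: pivot=2 at index 1 -> [-2, 2, 28, 20, 8, 20]
Partition 2: pivot=20 at index 4 -> [-2, 2, 20, 8, 20, 28]
Partition 3: pivot=8 at index 2 -> [-2, 2, 8, 20, 20, 28]


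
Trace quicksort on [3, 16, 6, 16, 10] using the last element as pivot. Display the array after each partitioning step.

Partition 1: pivot=10 at index 2 -> [3, 6, 10, 16, 16]
Partition 2: pivot=6 at index 1 -> [3, 6, 10, 16, 16]
Partition 3: pivot=16 at index 4 -> [3, 6, 10, 16, 16]


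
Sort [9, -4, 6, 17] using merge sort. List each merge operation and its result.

Divide and conquer:
  Merge [9] + [-4] -> [-4, 9]
  Merge [6] + [17] -> [6, 17]
  Merge [-4, 9] + [6, 17] -> [-4, 6, 9, 17]


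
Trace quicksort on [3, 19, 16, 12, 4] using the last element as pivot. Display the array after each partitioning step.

Partition 1: pivot=4 at index 1 -> [3, 4, 16, 12, 19]
Partition 2: pivot=19 at index 4 -> [3, 4, 16, 12, 19]
Partition 3: pivot=12 at index 2 -> [3, 4, 12, 16, 19]


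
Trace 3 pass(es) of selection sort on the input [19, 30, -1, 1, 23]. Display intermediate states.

Pass 1: Select minimum -1 at index 2, swap -> [-1, 30, 19, 1, 23]
Pass 2: Select minimum 1 at index 3, swap -> [-1, 1, 19, 30, 23]
Pass 3: Select minimum 19 at index 2, swap -> [-1, 1, 19, 30, 23]


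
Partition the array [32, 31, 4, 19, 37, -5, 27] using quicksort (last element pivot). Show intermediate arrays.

Partition 1: pivot=27 at index 3 -> [4, 19, -5, 27, 37, 32, 31]
Partition 2: pivot=-5 at index 0 -> [-5, 19, 4, 27, 37, 32, 31]
Partition 3: pivot=4 at index 1 -> [-5, 4, 19, 27, 37, 32, 31]
Partition 4: pivot=31 at index 4 -> [-5, 4, 19, 27, 31, 32, 37]
Partition 5: pivot=37 at index 6 -> [-5, 4, 19, 27, 31, 32, 37]


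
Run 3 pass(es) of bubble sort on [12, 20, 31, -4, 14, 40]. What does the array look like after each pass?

After pass 1: [12, 20, -4, 14, 31, 40] (2 swaps)
After pass 2: [12, -4, 14, 20, 31, 40] (2 swaps)
After pass 3: [-4, 12, 14, 20, 31, 40] (1 swaps)
Total swaps: 5


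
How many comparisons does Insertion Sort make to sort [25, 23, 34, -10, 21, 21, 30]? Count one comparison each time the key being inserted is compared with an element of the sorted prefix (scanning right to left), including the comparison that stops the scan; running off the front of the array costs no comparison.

Insert 23: 25 > 23 (shift), reached front = 1 comparison(s) -> [23, 25, 34, -10, 21, 21, 30]
Insert 34: 25 <= 34 (stop) = 1 comparison(s) -> [23, 25, 34, -10, 21, 21, 30]
Insert -10: 34 > -10 (shift), 25 > -10 (shift), 23 > -10 (shift), reached front = 3 comparison(s) -> [-10, 23, 25, 34, 21, 21, 30]
Insert 21: 34 > 21 (shift), 25 > 21 (shift), 23 > 21 (shift), -10 <= 21 (stop) = 4 comparison(s) -> [-10, 21, 23, 25, 34, 21, 30]
Insert 21: 34 > 21 (shift), 25 > 21 (shift), 23 > 21 (shift), 21 <= 21 (stop) = 4 comparison(s) -> [-10, 21, 21, 23, 25, 34, 30]
Insert 30: 34 > 30 (shift), 25 <= 30 (stop) = 2 comparison(s) -> [-10, 21, 21, 23, 25, 30, 34]
Total comparisons: 1 + 1 + 3 + 4 + 4 + 2 = 15


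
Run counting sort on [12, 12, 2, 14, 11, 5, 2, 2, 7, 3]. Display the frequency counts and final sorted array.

Count array: [0, 0, 3, 1, 0, 1, 0, 1, 0, 0, 0, 1, 2, 0, 1]
(count[i] = number of elements equal to i)
Cumulative count: [0, 0, 3, 4, 4, 5, 5, 6, 6, 6, 6, 7, 9, 9, 10]
Sorted: [2, 2, 2, 3, 5, 7, 11, 12, 12, 14]


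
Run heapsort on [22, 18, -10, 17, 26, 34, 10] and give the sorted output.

Build heap: [34, 26, 22, 17, 18, -10, 10]
Extract 34: [26, 18, 22, 17, 10, -10, 34]
Extract 26: [22, 18, -10, 17, 10, 26, 34]
Extract 22: [18, 17, -10, 10, 22, 26, 34]
Extract 18: [17, 10, -10, 18, 22, 26, 34]
Extract 17: [10, -10, 17, 18, 22, 26, 34]
Extract 10: [-10, 10, 17, 18, 22, 26, 34]


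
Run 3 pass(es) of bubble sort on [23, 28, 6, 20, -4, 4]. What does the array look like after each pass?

After pass 1: [23, 6, 20, -4, 4, 28] (4 swaps)
After pass 2: [6, 20, -4, 4, 23, 28] (4 swaps)
After pass 3: [6, -4, 4, 20, 23, 28] (2 swaps)
Total swaps: 10


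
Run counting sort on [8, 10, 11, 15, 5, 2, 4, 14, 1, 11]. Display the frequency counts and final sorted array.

Count array: [0, 1, 1, 0, 1, 1, 0, 0, 1, 0, 1, 2, 0, 0, 1, 1]
(count[i] = number of elements equal to i)
Cumulative count: [0, 1, 2, 2, 3, 4, 4, 4, 5, 5, 6, 8, 8, 8, 9, 10]
Sorted: [1, 2, 4, 5, 8, 10, 11, 11, 14, 15]


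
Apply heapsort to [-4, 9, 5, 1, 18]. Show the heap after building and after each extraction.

Build heap: [18, 9, 5, 1, -4]
Extract 18: [9, 1, 5, -4, 18]
Extract 9: [5, 1, -4, 9, 18]
Extract 5: [1, -4, 5, 9, 18]
Extract 1: [-4, 1, 5, 9, 18]


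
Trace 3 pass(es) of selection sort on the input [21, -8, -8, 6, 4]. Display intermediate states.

Pass 1: Select minimum -8 at index 1, swap -> [-8, 21, -8, 6, 4]
Pass 2: Select minimum -8 at index 2, swap -> [-8, -8, 21, 6, 4]
Pass 3: Select minimum 4 at index 4, swap -> [-8, -8, 4, 6, 21]


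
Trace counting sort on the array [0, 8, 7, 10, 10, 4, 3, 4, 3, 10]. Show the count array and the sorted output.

Count array: [1, 0, 0, 2, 2, 0, 0, 1, 1, 0, 3]
(count[i] = number of elements equal to i)
Cumulative count: [1, 1, 1, 3, 5, 5, 5, 6, 7, 7, 10]
Sorted: [0, 3, 3, 4, 4, 7, 8, 10, 10, 10]


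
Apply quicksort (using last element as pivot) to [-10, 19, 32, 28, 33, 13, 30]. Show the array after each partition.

Partition 1: pivot=30 at index 4 -> [-10, 19, 28, 13, 30, 32, 33]
Partition 2: pivot=13 at index 1 -> [-10, 13, 28, 19, 30, 32, 33]
Partition 3: pivot=19 at index 2 -> [-10, 13, 19, 28, 30, 32, 33]
Partition 4: pivot=33 at index 6 -> [-10, 13, 19, 28, 30, 32, 33]


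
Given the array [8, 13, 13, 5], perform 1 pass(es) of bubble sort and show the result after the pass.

After pass 1: [8, 13, 5, 13] (1 swaps)
Total swaps: 1


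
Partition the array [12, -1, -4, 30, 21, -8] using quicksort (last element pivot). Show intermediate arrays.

Partition 1: pivot=-8 at index 0 -> [-8, -1, -4, 30, 21, 12]
Partition 2: pivot=12 at index 3 -> [-8, -1, -4, 12, 21, 30]
Partition 3: pivot=-4 at index 1 -> [-8, -4, -1, 12, 21, 30]
Partition 4: pivot=30 at index 5 -> [-8, -4, -1, 12, 21, 30]


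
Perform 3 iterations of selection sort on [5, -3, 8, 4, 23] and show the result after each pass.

Pass 1: Select minimum -3 at index 1, swap -> [-3, 5, 8, 4, 23]
Pass 2: Select minimum 4 at index 3, swap -> [-3, 4, 8, 5, 23]
Pass 3: Select minimum 5 at index 3, swap -> [-3, 4, 5, 8, 23]


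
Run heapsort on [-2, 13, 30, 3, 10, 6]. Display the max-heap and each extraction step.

Build heap: [30, 13, 6, 3, 10, -2]
Extract 30: [13, 10, 6, 3, -2, 30]
Extract 13: [10, 3, 6, -2, 13, 30]
Extract 10: [6, 3, -2, 10, 13, 30]
Extract 6: [3, -2, 6, 10, 13, 30]
Extract 3: [-2, 3, 6, 10, 13, 30]


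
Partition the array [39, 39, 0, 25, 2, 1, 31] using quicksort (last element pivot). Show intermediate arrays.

Partition 1: pivot=31 at index 4 -> [0, 25, 2, 1, 31, 39, 39]
Partition 2: pivot=1 at index 1 -> [0, 1, 2, 25, 31, 39, 39]
Partition 3: pivot=25 at index 3 -> [0, 1, 2, 25, 31, 39, 39]
Partition 4: pivot=39 at index 6 -> [0, 1, 2, 25, 31, 39, 39]


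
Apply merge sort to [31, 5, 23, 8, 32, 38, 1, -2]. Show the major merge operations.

Divide and conquer:
  Merge [31] + [5] -> [5, 31]
  Merge [23] + [8] -> [8, 23]
  Merge [5, 31] + [8, 23] -> [5, 8, 23, 31]
  Merge [32] + [38] -> [32, 38]
  Merge [1] + [-2] -> [-2, 1]
  Merge [32, 38] + [-2, 1] -> [-2, 1, 32, 38]
  Merge [5, 8, 23, 31] + [-2, 1, 32, 38] -> [-2, 1, 5, 8, 23, 31, 32, 38]


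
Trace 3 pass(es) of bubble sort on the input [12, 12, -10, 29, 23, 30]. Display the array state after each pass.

After pass 1: [12, -10, 12, 23, 29, 30] (2 swaps)
After pass 2: [-10, 12, 12, 23, 29, 30] (1 swaps)
After pass 3: [-10, 12, 12, 23, 29, 30] (0 swaps)
Total swaps: 3


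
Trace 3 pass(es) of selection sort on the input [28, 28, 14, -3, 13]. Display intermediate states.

Pass 1: Select minimum -3 at index 3, swap -> [-3, 28, 14, 28, 13]
Pass 2: Select minimum 13 at index 4, swap -> [-3, 13, 14, 28, 28]
Pass 3: Select minimum 14 at index 2, swap -> [-3, 13, 14, 28, 28]


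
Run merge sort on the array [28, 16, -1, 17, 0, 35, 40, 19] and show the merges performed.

Divide and conquer:
  Merge [28] + [16] -> [16, 28]
  Merge [-1] + [17] -> [-1, 17]
  Merge [16, 28] + [-1, 17] -> [-1, 16, 17, 28]
  Merge [0] + [35] -> [0, 35]
  Merge [40] + [19] -> [19, 40]
  Merge [0, 35] + [19, 40] -> [0, 19, 35, 40]
  Merge [-1, 16, 17, 28] + [0, 19, 35, 40] -> [-1, 0, 16, 17, 19, 28, 35, 40]


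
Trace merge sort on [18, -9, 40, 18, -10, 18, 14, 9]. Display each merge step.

Divide and conquer:
  Merge [18] + [-9] -> [-9, 18]
  Merge [40] + [18] -> [18, 40]
  Merge [-9, 18] + [18, 40] -> [-9, 18, 18, 40]
  Merge [-10] + [18] -> [-10, 18]
  Merge [14] + [9] -> [9, 14]
  Merge [-10, 18] + [9, 14] -> [-10, 9, 14, 18]
  Merge [-9, 18, 18, 40] + [-10, 9, 14, 18] -> [-10, -9, 9, 14, 18, 18, 18, 40]


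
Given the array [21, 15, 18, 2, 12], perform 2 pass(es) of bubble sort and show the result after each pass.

After pass 1: [15, 18, 2, 12, 21] (4 swaps)
After pass 2: [15, 2, 12, 18, 21] (2 swaps)
Total swaps: 6


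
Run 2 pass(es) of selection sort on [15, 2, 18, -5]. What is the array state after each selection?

Pass 1: Select minimum -5 at index 3, swap -> [-5, 2, 18, 15]
Pass 2: Select minimum 2 at index 1, swap -> [-5, 2, 18, 15]


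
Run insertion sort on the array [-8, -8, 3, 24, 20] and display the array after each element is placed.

First element -8 is already 'sorted'
Insert -8: shifted 0 elements -> [-8, -8, 3, 24, 20]
Insert 3: shifted 0 elements -> [-8, -8, 3, 24, 20]
Insert 24: shifted 0 elements -> [-8, -8, 3, 24, 20]
Insert 20: shifted 1 elements -> [-8, -8, 3, 20, 24]


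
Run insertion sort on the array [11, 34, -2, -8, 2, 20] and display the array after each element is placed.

First element 11 is already 'sorted'
Insert 34: shifted 0 elements -> [11, 34, -2, -8, 2, 20]
Insert -2: shifted 2 elements -> [-2, 11, 34, -8, 2, 20]
Insert -8: shifted 3 elements -> [-8, -2, 11, 34, 2, 20]
Insert 2: shifted 2 elements -> [-8, -2, 2, 11, 34, 20]
Insert 20: shifted 1 elements -> [-8, -2, 2, 11, 20, 34]


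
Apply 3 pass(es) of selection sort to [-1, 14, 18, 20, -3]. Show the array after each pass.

Pass 1: Select minimum -3 at index 4, swap -> [-3, 14, 18, 20, -1]
Pass 2: Select minimum -1 at index 4, swap -> [-3, -1, 18, 20, 14]
Pass 3: Select minimum 14 at index 4, swap -> [-3, -1, 14, 20, 18]


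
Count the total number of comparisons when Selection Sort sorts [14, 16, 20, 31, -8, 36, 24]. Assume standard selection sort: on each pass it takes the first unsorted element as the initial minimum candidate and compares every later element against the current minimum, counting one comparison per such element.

Pass 1: scan indices 1..6 for the minimum = 6 comparison(s); min is -8, place at index 0 -> [-8, 16, 20, 31, 14, 36, 24]
Pass 2: scan indices 2..6 for the minimum = 5 comparison(s); min is 14, place at index 1 -> [-8, 14, 20, 31, 16, 36, 24]
Pass 3: scan indices 3..6 for the minimum = 4 comparison(s); min is 16, place at index 2 -> [-8, 14, 16, 31, 20, 36, 24]
Pass 4: scan indices 4..6 for the minimum = 3 comparison(s); min is 20, place at index 3 -> [-8, 14, 16, 20, 31, 36, 24]
Pass 5: scan indices 5..6 for the minimum = 2 comparison(s); min is 24, place at index 4 -> [-8, 14, 16, 20, 24, 36, 31]
Pass 6: scan indices 6..6 for the minimum = 1 comparison(s); min is 31, place at index 5 -> [-8, 14, 16, 20, 24, 31, 36]
Selection sort always scans the whole unsorted suffix, so the count is (n-1) + (n-2) + ... + 1 = n(n-1)/2 = 7*6/2 = 21 regardless of the input order.
Total comparisons: 6 + 5 + 4 + 3 + 2 + 1 = 21


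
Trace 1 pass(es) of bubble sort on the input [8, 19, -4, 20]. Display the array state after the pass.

After pass 1: [8, -4, 19, 20] (1 swaps)
Total swaps: 1


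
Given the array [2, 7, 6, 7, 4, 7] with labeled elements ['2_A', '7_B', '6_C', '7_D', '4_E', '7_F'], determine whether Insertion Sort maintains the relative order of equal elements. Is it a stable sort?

Trace Insertion Sort on the labeled array (the key is the number; the letter only tracks identity):
  Insert 7_B at index 1: [2_A, 7_B, 6_C, 7_D, 4_E, 7_F]
  Insert 6_C at index 1: [2_A, 6_C, 7_B, 7_D, 4_E, 7_F]
  Insert 7_D at index 3: [2_A, 6_C, 7_B, 7_D, 4_E, 7_F]
  Insert 4_E at index 1: [2_A, 4_E, 6_C, 7_B, 7_D, 7_F]
  Insert 7_F at index 5: [2_A, 4_E, 6_C, 7_B, 7_D, 7_F]
Final order: [2_A, 4_E, 6_C, 7_B, 7_D, 7_F]
Equal keys:
  value 7: originally 7_B, 7_D, 7_F; after sorting 7_B, 7_D, 7_F -> order preserved
All equal keys kept their original relative order. Insertion Sort is stable: elements are shifted only while they are strictly greater than the key, so a key is inserted after any equal elements already placed.
Answer: Stable


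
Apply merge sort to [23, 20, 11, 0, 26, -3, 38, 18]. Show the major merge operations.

Divide and conquer:
  Merge [23] + [20] -> [20, 23]
  Merge [11] + [0] -> [0, 11]
  Merge [20, 23] + [0, 11] -> [0, 11, 20, 23]
  Merge [26] + [-3] -> [-3, 26]
  Merge [38] + [18] -> [18, 38]
  Merge [-3, 26] + [18, 38] -> [-3, 18, 26, 38]
  Merge [0, 11, 20, 23] + [-3, 18, 26, 38] -> [-3, 0, 11, 18, 20, 23, 26, 38]


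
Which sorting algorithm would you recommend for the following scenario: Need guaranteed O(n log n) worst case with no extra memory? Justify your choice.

Best choice: Heapsort
Reason: Heapsort is O(n log n) worst case and sorts in-place; quicksort can degrade to O(n^2)


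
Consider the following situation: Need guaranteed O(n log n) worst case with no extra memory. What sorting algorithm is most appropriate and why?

Best choice: Heapsort
Reason: Heapsort is O(n log n) worst case and sorts in-place; quicksort can degrade to O(n^2)


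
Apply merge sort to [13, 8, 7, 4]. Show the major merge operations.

Divide and conquer:
  Merge [13] + [8] -> [8, 13]
  Merge [7] + [4] -> [4, 7]
  Merge [8, 13] + [4, 7] -> [4, 7, 8, 13]


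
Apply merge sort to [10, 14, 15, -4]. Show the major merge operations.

Divide and conquer:
  Merge [10] + [14] -> [10, 14]
  Merge [15] + [-4] -> [-4, 15]
  Merge [10, 14] + [-4, 15] -> [-4, 10, 14, 15]


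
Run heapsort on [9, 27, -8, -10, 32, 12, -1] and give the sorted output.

Build heap: [32, 27, 12, -10, 9, -8, -1]
Extract 32: [27, 9, 12, -10, -1, -8, 32]
Extract 27: [12, 9, -8, -10, -1, 27, 32]
Extract 12: [9, -1, -8, -10, 12, 27, 32]
Extract 9: [-1, -10, -8, 9, 12, 27, 32]
Extract -1: [-8, -10, -1, 9, 12, 27, 32]
Extract -8: [-10, -8, -1, 9, 12, 27, 32]


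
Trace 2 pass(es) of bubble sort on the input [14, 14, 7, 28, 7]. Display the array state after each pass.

After pass 1: [14, 7, 14, 7, 28] (2 swaps)
After pass 2: [7, 14, 7, 14, 28] (2 swaps)
Total swaps: 4


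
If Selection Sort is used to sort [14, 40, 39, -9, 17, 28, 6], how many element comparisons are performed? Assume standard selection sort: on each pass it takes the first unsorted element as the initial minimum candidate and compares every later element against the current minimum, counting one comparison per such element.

Pass 1: scan indices 1..6 for the minimum = 6 comparison(s); min is -9, place at index 0 -> [-9, 40, 39, 14, 17, 28, 6]
Pass 2: scan indices 2..6 for the minimum = 5 comparison(s); min is 6, place at index 1 -> [-9, 6, 39, 14, 17, 28, 40]
Pass 3: scan indices 3..6 for the minimum = 4 comparison(s); min is 14, place at index 2 -> [-9, 6, 14, 39, 17, 28, 40]
Pass 4: scan indices 4..6 for the minimum = 3 comparison(s); min is 17, place at index 3 -> [-9, 6, 14, 17, 39, 28, 40]
Pass 5: scan indices 5..6 for the minimum = 2 comparison(s); min is 28, place at index 4 -> [-9, 6, 14, 17, 28, 39, 40]
Pass 6: scan indices 6..6 for the minimum = 1 comparison(s); min is 39, place at index 5 -> [-9, 6, 14, 17, 28, 39, 40]
Selection sort always scans the whole unsorted suffix, so the count is (n-1) + (n-2) + ... + 1 = n(n-1)/2 = 7*6/2 = 21 regardless of the input order.
Total comparisons: 6 + 5 + 4 + 3 + 2 + 1 = 21


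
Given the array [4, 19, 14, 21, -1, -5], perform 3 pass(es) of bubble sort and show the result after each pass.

After pass 1: [4, 14, 19, -1, -5, 21] (3 swaps)
After pass 2: [4, 14, -1, -5, 19, 21] (2 swaps)
After pass 3: [4, -1, -5, 14, 19, 21] (2 swaps)
Total swaps: 7


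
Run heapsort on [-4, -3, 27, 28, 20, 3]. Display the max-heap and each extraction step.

Build heap: [28, 20, 27, -3, -4, 3]
Extract 28: [27, 20, 3, -3, -4, 28]
Extract 27: [20, -3, 3, -4, 27, 28]
Extract 20: [3, -3, -4, 20, 27, 28]
Extract 3: [-3, -4, 3, 20, 27, 28]
Extract -3: [-4, -3, 3, 20, 27, 28]


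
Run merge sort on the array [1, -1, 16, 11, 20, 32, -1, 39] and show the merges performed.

Divide and conquer:
  Merge [1] + [-1] -> [-1, 1]
  Merge [16] + [11] -> [11, 16]
  Merge [-1, 1] + [11, 16] -> [-1, 1, 11, 16]
  Merge [20] + [32] -> [20, 32]
  Merge [-1] + [39] -> [-1, 39]
  Merge [20, 32] + [-1, 39] -> [-1, 20, 32, 39]
  Merge [-1, 1, 11, 16] + [-1, 20, 32, 39] -> [-1, -1, 1, 11, 16, 20, 32, 39]


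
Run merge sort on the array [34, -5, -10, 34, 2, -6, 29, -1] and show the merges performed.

Divide and conquer:
  Merge [34] + [-5] -> [-5, 34]
  Merge [-10] + [34] -> [-10, 34]
  Merge [-5, 34] + [-10, 34] -> [-10, -5, 34, 34]
  Merge [2] + [-6] -> [-6, 2]
  Merge [29] + [-1] -> [-1, 29]
  Merge [-6, 2] + [-1, 29] -> [-6, -1, 2, 29]
  Merge [-10, -5, 34, 34] + [-6, -1, 2, 29] -> [-10, -6, -5, -1, 2, 29, 34, 34]


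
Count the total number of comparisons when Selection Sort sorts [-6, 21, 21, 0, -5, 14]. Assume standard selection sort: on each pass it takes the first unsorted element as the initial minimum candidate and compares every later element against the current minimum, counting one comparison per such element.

Pass 1: scan indices 1..5 for the minimum = 5 comparison(s); min is -6, place at index 0 -> [-6, 21, 21, 0, -5, 14]
Pass 2: scan indices 2..5 for the minimum = 4 comparison(s); min is -5, place at index 1 -> [-6, -5, 21, 0, 21, 14]
Pass 3: scan indices 3..5 for the minimum = 3 comparison(s); min is 0, place at index 2 -> [-6, -5, 0, 21, 21, 14]
Pass 4: scan indices 4..5 for the minimum = 2 comparison(s); min is 14, place at index 3 -> [-6, -5, 0, 14, 21, 21]
Pass 5: scan indices 5..5 for the minimum = 1 comparison(s); min is 21, place at index 4 -> [-6, -5, 0, 14, 21, 21]
Selection sort always scans the whole unsorted suffix, so the count is (n-1) + (n-2) + ... + 1 = n(n-1)/2 = 6*5/2 = 15 regardless of the input order.
Total comparisons: 5 + 4 + 3 + 2 + 1 = 15


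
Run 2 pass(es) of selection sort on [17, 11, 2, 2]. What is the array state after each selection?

Pass 1: Select minimum 2 at index 2, swap -> [2, 11, 17, 2]
Pass 2: Select minimum 2 at index 3, swap -> [2, 2, 17, 11]


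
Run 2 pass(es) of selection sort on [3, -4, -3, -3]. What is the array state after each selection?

Pass 1: Select minimum -4 at index 1, swap -> [-4, 3, -3, -3]
Pass 2: Select minimum -3 at index 2, swap -> [-4, -3, 3, -3]


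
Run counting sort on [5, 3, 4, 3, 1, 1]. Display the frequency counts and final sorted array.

Count array: [0, 2, 0, 2, 1, 1]
(count[i] = number of elements equal to i)
Cumulative count: [0, 2, 2, 4, 5, 6]
Sorted: [1, 1, 3, 3, 4, 5]


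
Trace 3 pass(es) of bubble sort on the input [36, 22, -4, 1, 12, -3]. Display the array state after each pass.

After pass 1: [22, -4, 1, 12, -3, 36] (5 swaps)
After pass 2: [-4, 1, 12, -3, 22, 36] (4 swaps)
After pass 3: [-4, 1, -3, 12, 22, 36] (1 swaps)
Total swaps: 10


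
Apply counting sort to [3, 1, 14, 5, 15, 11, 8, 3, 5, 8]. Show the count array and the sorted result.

Count array: [0, 1, 0, 2, 0, 2, 0, 0, 2, 0, 0, 1, 0, 0, 1, 1]
(count[i] = number of elements equal to i)
Cumulative count: [0, 1, 1, 3, 3, 5, 5, 5, 7, 7, 7, 8, 8, 8, 9, 10]
Sorted: [1, 3, 3, 5, 5, 8, 8, 11, 14, 15]


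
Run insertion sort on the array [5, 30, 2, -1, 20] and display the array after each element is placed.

First element 5 is already 'sorted'
Insert 30: shifted 0 elements -> [5, 30, 2, -1, 20]
Insert 2: shifted 2 elements -> [2, 5, 30, -1, 20]
Insert -1: shifted 3 elements -> [-1, 2, 5, 30, 20]
Insert 20: shifted 1 elements -> [-1, 2, 5, 20, 30]


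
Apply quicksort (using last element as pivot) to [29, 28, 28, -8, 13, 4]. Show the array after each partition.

Partition 1: pivot=4 at index 1 -> [-8, 4, 28, 29, 13, 28]
Partition 2: pivot=28 at index 4 -> [-8, 4, 28, 13, 28, 29]
Partition 3: pivot=13 at index 2 -> [-8, 4, 13, 28, 28, 29]


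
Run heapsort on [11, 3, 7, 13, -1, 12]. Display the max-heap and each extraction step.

Build heap: [13, 11, 12, 3, -1, 7]
Extract 13: [12, 11, 7, 3, -1, 13]
Extract 12: [11, 3, 7, -1, 12, 13]
Extract 11: [7, 3, -1, 11, 12, 13]
Extract 7: [3, -1, 7, 11, 12, 13]
Extract 3: [-1, 3, 7, 11, 12, 13]


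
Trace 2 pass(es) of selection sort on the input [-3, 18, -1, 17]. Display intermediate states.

Pass 1: Select minimum -3 at index 0, swap -> [-3, 18, -1, 17]
Pass 2: Select minimum -1 at index 2, swap -> [-3, -1, 18, 17]


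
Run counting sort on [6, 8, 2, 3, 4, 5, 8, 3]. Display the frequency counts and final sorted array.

Count array: [0, 0, 1, 2, 1, 1, 1, 0, 2]
(count[i] = number of elements equal to i)
Cumulative count: [0, 0, 1, 3, 4, 5, 6, 6, 8]
Sorted: [2, 3, 3, 4, 5, 6, 8, 8]


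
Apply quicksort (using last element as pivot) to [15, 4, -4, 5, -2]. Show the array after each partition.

Partition 1: pivot=-2 at index 1 -> [-4, -2, 15, 5, 4]
Partition 2: pivot=4 at index 2 -> [-4, -2, 4, 5, 15]
Partition 3: pivot=15 at index 4 -> [-4, -2, 4, 5, 15]


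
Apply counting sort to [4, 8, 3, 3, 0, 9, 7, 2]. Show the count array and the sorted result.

Count array: [1, 0, 1, 2, 1, 0, 0, 1, 1, 1]
(count[i] = number of elements equal to i)
Cumulative count: [1, 1, 2, 4, 5, 5, 5, 6, 7, 8]
Sorted: [0, 2, 3, 3, 4, 7, 8, 9]


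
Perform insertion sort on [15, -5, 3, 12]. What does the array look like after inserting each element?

First element 15 is already 'sorted'
Insert -5: shifted 1 elements -> [-5, 15, 3, 12]
Insert 3: shifted 1 elements -> [-5, 3, 15, 12]
Insert 12: shifted 1 elements -> [-5, 3, 12, 15]


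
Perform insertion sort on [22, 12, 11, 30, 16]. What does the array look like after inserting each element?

First element 22 is already 'sorted'
Insert 12: shifted 1 elements -> [12, 22, 11, 30, 16]
Insert 11: shifted 2 elements -> [11, 12, 22, 30, 16]
Insert 30: shifted 0 elements -> [11, 12, 22, 30, 16]
Insert 16: shifted 2 elements -> [11, 12, 16, 22, 30]


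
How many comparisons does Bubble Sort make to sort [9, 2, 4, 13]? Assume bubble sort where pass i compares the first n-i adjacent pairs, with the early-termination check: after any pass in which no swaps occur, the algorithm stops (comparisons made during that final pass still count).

Pass 1: compare adjacent pairs (0,1)..(2,3) = 3 comparison(s), 2 swap(s) -> [2, 4, 9, 13]
Pass 2: compare adjacent pairs (0,1)..(1,2) = 2 comparison(s), 0 swap(s) -> [2, 4, 9, 13]
No swaps in this pass, so bubble sort stops here.
Total comparisons: 3 + 2 = 5


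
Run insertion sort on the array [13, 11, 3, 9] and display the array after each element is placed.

First element 13 is already 'sorted'
Insert 11: shifted 1 elements -> [11, 13, 3, 9]
Insert 3: shifted 2 elements -> [3, 11, 13, 9]
Insert 9: shifted 2 elements -> [3, 9, 11, 13]


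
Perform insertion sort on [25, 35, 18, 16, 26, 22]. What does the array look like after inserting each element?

First element 25 is already 'sorted'
Insert 35: shifted 0 elements -> [25, 35, 18, 16, 26, 22]
Insert 18: shifted 2 elements -> [18, 25, 35, 16, 26, 22]
Insert 16: shifted 3 elements -> [16, 18, 25, 35, 26, 22]
Insert 26: shifted 1 elements -> [16, 18, 25, 26, 35, 22]
Insert 22: shifted 3 elements -> [16, 18, 22, 25, 26, 35]


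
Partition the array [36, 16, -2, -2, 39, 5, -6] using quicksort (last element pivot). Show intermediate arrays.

Partition 1: pivot=-6 at index 0 -> [-6, 16, -2, -2, 39, 5, 36]
Partition 2: pivot=36 at index 5 -> [-6, 16, -2, -2, 5, 36, 39]
Partition 3: pivot=5 at index 3 -> [-6, -2, -2, 5, 16, 36, 39]
Partition 4: pivot=-2 at index 2 -> [-6, -2, -2, 5, 16, 36, 39]


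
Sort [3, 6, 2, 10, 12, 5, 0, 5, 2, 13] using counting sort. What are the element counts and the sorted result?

Count array: [1, 0, 2, 1, 0, 2, 1, 0, 0, 0, 1, 0, 1, 1]
(count[i] = number of elements equal to i)
Cumulative count: [1, 1, 3, 4, 4, 6, 7, 7, 7, 7, 8, 8, 9, 10]
Sorted: [0, 2, 2, 3, 5, 5, 6, 10, 12, 13]


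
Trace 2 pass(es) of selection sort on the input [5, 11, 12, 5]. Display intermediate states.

Pass 1: Select minimum 5 at index 0, swap -> [5, 11, 12, 5]
Pass 2: Select minimum 5 at index 3, swap -> [5, 5, 12, 11]


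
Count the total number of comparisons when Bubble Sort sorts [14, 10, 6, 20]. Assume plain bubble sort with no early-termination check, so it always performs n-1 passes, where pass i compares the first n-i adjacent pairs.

Pass 1: compare adjacent pairs (0,1)..(2,3) = 3 comparison(s), 2 swap(s) -> [10, 6, 14, 20]
Pass 2: compare adjacent pairs (0,1)..(1,2) = 2 comparison(s), 1 swap(s) -> [6, 10, 14, 20]
Pass 3: compare adjacent pairs (0,1)..(0,1) = 1 comparison(s), 0 swap(s) -> [6, 10, 14, 20]
Total comparisons: 3 + 2 + 1 = 6


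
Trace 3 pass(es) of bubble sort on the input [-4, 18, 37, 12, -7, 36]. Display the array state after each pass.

After pass 1: [-4, 18, 12, -7, 36, 37] (3 swaps)
After pass 2: [-4, 12, -7, 18, 36, 37] (2 swaps)
After pass 3: [-4, -7, 12, 18, 36, 37] (1 swaps)
Total swaps: 6


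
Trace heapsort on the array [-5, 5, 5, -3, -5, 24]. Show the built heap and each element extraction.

Build heap: [24, 5, 5, -3, -5, -5]
Extract 24: [5, -3, 5, -5, -5, 24]
Extract 5: [5, -3, -5, -5, 5, 24]
Extract 5: [-3, -5, -5, 5, 5, 24]
Extract -3: [-5, -5, -3, 5, 5, 24]
Extract -5: [-5, -5, -3, 5, 5, 24]


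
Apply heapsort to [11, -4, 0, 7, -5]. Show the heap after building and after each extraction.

Build heap: [11, 7, 0, -4, -5]
Extract 11: [7, -4, 0, -5, 11]
Extract 7: [0, -4, -5, 7, 11]
Extract 0: [-4, -5, 0, 7, 11]
Extract -4: [-5, -4, 0, 7, 11]


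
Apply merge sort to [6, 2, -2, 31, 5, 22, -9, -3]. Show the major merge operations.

Divide and conquer:
  Merge [6] + [2] -> [2, 6]
  Merge [-2] + [31] -> [-2, 31]
  Merge [2, 6] + [-2, 31] -> [-2, 2, 6, 31]
  Merge [5] + [22] -> [5, 22]
  Merge [-9] + [-3] -> [-9, -3]
  Merge [5, 22] + [-9, -3] -> [-9, -3, 5, 22]
  Merge [-2, 2, 6, 31] + [-9, -3, 5, 22] -> [-9, -3, -2, 2, 5, 6, 22, 31]


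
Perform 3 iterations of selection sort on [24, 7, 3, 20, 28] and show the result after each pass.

Pass 1: Select minimum 3 at index 2, swap -> [3, 7, 24, 20, 28]
Pass 2: Select minimum 7 at index 1, swap -> [3, 7, 24, 20, 28]
Pass 3: Select minimum 20 at index 3, swap -> [3, 7, 20, 24, 28]


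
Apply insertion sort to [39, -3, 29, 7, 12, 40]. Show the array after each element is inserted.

First element 39 is already 'sorted'
Insert -3: shifted 1 elements -> [-3, 39, 29, 7, 12, 40]
Insert 29: shifted 1 elements -> [-3, 29, 39, 7, 12, 40]
Insert 7: shifted 2 elements -> [-3, 7, 29, 39, 12, 40]
Insert 12: shifted 2 elements -> [-3, 7, 12, 29, 39, 40]
Insert 40: shifted 0 elements -> [-3, 7, 12, 29, 39, 40]


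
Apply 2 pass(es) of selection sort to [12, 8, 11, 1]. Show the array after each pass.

Pass 1: Select minimum 1 at index 3, swap -> [1, 8, 11, 12]
Pass 2: Select minimum 8 at index 1, swap -> [1, 8, 11, 12]


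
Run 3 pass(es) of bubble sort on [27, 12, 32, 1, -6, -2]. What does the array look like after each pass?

After pass 1: [12, 27, 1, -6, -2, 32] (4 swaps)
After pass 2: [12, 1, -6, -2, 27, 32] (3 swaps)
After pass 3: [1, -6, -2, 12, 27, 32] (3 swaps)
Total swaps: 10


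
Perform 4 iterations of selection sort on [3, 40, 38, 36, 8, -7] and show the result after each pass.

Pass 1: Select minimum -7 at index 5, swap -> [-7, 40, 38, 36, 8, 3]
Pass 2: Select minimum 3 at index 5, swap -> [-7, 3, 38, 36, 8, 40]
Pass 3: Select minimum 8 at index 4, swap -> [-7, 3, 8, 36, 38, 40]
Pass 4: Select minimum 36 at index 3, swap -> [-7, 3, 8, 36, 38, 40]


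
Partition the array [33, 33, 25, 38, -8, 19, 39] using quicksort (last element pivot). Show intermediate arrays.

Partition 1: pivot=39 at index 6 -> [33, 33, 25, 38, -8, 19, 39]
Partition 2: pivot=19 at index 1 -> [-8, 19, 25, 38, 33, 33, 39]
Partition 3: pivot=33 at index 4 -> [-8, 19, 25, 33, 33, 38, 39]
Partition 4: pivot=33 at index 3 -> [-8, 19, 25, 33, 33, 38, 39]


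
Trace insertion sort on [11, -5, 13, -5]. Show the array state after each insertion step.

First element 11 is already 'sorted'
Insert -5: shifted 1 elements -> [-5, 11, 13, -5]
Insert 13: shifted 0 elements -> [-5, 11, 13, -5]
Insert -5: shifted 2 elements -> [-5, -5, 11, 13]


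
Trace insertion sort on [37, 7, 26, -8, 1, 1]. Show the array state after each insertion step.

First element 37 is already 'sorted'
Insert 7: shifted 1 elements -> [7, 37, 26, -8, 1, 1]
Insert 26: shifted 1 elements -> [7, 26, 37, -8, 1, 1]
Insert -8: shifted 3 elements -> [-8, 7, 26, 37, 1, 1]
Insert 1: shifted 3 elements -> [-8, 1, 7, 26, 37, 1]
Insert 1: shifted 3 elements -> [-8, 1, 1, 7, 26, 37]


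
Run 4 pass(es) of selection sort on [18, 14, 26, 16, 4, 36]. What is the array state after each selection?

Pass 1: Select minimum 4 at index 4, swap -> [4, 14, 26, 16, 18, 36]
Pass 2: Select minimum 14 at index 1, swap -> [4, 14, 26, 16, 18, 36]
Pass 3: Select minimum 16 at index 3, swap -> [4, 14, 16, 26, 18, 36]
Pass 4: Select minimum 18 at index 4, swap -> [4, 14, 16, 18, 26, 36]


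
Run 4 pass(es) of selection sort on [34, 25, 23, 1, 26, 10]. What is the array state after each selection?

Pass 1: Select minimum 1 at index 3, swap -> [1, 25, 23, 34, 26, 10]
Pass 2: Select minimum 10 at index 5, swap -> [1, 10, 23, 34, 26, 25]
Pass 3: Select minimum 23 at index 2, swap -> [1, 10, 23, 34, 26, 25]
Pass 4: Select minimum 25 at index 5, swap -> [1, 10, 23, 25, 26, 34]


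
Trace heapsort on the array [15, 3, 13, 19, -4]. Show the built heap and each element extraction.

Build heap: [19, 15, 13, 3, -4]
Extract 19: [15, 3, 13, -4, 19]
Extract 15: [13, 3, -4, 15, 19]
Extract 13: [3, -4, 13, 15, 19]
Extract 3: [-4, 3, 13, 15, 19]


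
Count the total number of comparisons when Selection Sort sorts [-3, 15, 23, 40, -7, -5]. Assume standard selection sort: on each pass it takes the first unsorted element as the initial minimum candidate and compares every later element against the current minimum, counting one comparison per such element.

Pass 1: scan indices 1..5 for the minimum = 5 comparison(s); min is -7, place at index 0 -> [-7, 15, 23, 40, -3, -5]
Pass 2: scan indices 2..5 for the minimum = 4 comparison(s); min is -5, place at index 1 -> [-7, -5, 23, 40, -3, 15]
Pass 3: scan indices 3..5 for the minimum = 3 comparison(s); min is -3, place at index 2 -> [-7, -5, -3, 40, 23, 15]
Pass 4: scan indices 4..5 for the minimum = 2 comparison(s); min is 15, place at index 3 -> [-7, -5, -3, 15, 23, 40]
Pass 5: scan indices 5..5 for the minimum = 1 comparison(s); min is 23, place at index 4 -> [-7, -5, -3, 15, 23, 40]
Selection sort always scans the whole unsorted suffix, so the count is (n-1) + (n-2) + ... + 1 = n(n-1)/2 = 6*5/2 = 15 regardless of the input order.
Total comparisons: 5 + 4 + 3 + 2 + 1 = 15


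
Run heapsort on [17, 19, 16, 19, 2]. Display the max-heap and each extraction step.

Build heap: [19, 19, 16, 17, 2]
Extract 19: [19, 17, 16, 2, 19]
Extract 19: [17, 2, 16, 19, 19]
Extract 17: [16, 2, 17, 19, 19]
Extract 16: [2, 16, 17, 19, 19]


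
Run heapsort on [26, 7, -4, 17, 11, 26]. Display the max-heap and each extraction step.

Build heap: [26, 17, 26, 7, 11, -4]
Extract 26: [26, 17, -4, 7, 11, 26]
Extract 26: [17, 11, -4, 7, 26, 26]
Extract 17: [11, 7, -4, 17, 26, 26]
Extract 11: [7, -4, 11, 17, 26, 26]
Extract 7: [-4, 7, 11, 17, 26, 26]


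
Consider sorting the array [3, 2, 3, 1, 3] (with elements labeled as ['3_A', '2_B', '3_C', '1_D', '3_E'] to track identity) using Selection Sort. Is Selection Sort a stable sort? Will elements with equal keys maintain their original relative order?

Trace Selection Sort on the labeled array (the key is the number; the letter only tracks identity):
  Pass 1: minimum of unsorted part is 1_D at index 3; swap it with 3_A at index 0 -> [1_D, 2_B, 3_C, 3_A, 3_E]
  Pass 2: minimum 2_B is already at index 1; no swap -> [1_D, 2_B, 3_C, 3_A, 3_E]
  Pass 3: minimum 3_C is already at index 2; no swap -> [1_D, 2_B, 3_C, 3_A, 3_E]
  Pass 4: minimum 3_A is already at index 3; no swap -> [1_D, 2_B, 3_C, 3_A, 3_E]
Final order: [1_D, 2_B, 3_C, 3_A, 3_E]
Equal keys:
  value 3: originally 3_A, 3_C, 3_E; after sorting 3_C, 3_A, 3_E -> order changed
Equal keys were reordered, so Selection Sort is not stable: the long-range swap that moves the minimum into place can carry an element past an equal key. (One such input is enough; an unstable sort may happen to preserve order on other inputs, but it gives no guarantee.)
Answer: Not stable


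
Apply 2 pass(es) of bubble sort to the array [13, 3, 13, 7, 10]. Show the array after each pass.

After pass 1: [3, 13, 7, 10, 13] (3 swaps)
After pass 2: [3, 7, 10, 13, 13] (2 swaps)
Total swaps: 5


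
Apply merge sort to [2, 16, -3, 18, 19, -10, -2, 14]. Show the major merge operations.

Divide and conquer:
  Merge [2] + [16] -> [2, 16]
  Merge [-3] + [18] -> [-3, 18]
  Merge [2, 16] + [-3, 18] -> [-3, 2, 16, 18]
  Merge [19] + [-10] -> [-10, 19]
  Merge [-2] + [14] -> [-2, 14]
  Merge [-10, 19] + [-2, 14] -> [-10, -2, 14, 19]
  Merge [-3, 2, 16, 18] + [-10, -2, 14, 19] -> [-10, -3, -2, 2, 14, 16, 18, 19]


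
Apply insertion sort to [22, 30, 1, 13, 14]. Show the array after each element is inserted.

First element 22 is already 'sorted'
Insert 30: shifted 0 elements -> [22, 30, 1, 13, 14]
Insert 1: shifted 2 elements -> [1, 22, 30, 13, 14]
Insert 13: shifted 2 elements -> [1, 13, 22, 30, 14]
Insert 14: shifted 2 elements -> [1, 13, 14, 22, 30]


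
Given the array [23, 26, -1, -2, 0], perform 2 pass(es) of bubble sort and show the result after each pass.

After pass 1: [23, -1, -2, 0, 26] (3 swaps)
After pass 2: [-1, -2, 0, 23, 26] (3 swaps)
Total swaps: 6


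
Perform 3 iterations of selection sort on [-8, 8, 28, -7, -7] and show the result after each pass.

Pass 1: Select minimum -8 at index 0, swap -> [-8, 8, 28, -7, -7]
Pass 2: Select minimum -7 at index 3, swap -> [-8, -7, 28, 8, -7]
Pass 3: Select minimum -7 at index 4, swap -> [-8, -7, -7, 8, 28]


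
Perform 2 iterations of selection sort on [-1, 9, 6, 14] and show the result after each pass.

Pass 1: Select minimum -1 at index 0, swap -> [-1, 9, 6, 14]
Pass 2: Select minimum 6 at index 2, swap -> [-1, 6, 9, 14]
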